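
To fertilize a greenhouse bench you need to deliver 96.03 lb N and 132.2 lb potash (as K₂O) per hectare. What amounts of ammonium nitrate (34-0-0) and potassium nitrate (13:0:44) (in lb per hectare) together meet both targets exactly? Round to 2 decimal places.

Let a = lb of ammonium nitrate, b = lb of potassium nitrate (per hectare).
N: 0.34·a + 0.13·b = 96.03
K₂O: 0·a + 0.44·b = 132.2
Solving simultaneously: a = 167.561, b = 300.4545.

167.56 lb ammonium nitrate, 300.45 lb potassium nitrate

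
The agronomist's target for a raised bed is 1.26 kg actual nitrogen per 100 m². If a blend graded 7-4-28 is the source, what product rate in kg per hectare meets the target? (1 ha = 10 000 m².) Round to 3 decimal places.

Product per 100 m² = 1.26 / 7% = 18 kg.
Convert to per hectare: 18 × 100 = 1800 kg.

1800.000 kg of product per hectare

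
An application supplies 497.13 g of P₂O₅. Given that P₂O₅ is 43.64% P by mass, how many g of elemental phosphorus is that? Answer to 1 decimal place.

216.9 g P

P = 497.13 × 0.4364 = 216.948 g.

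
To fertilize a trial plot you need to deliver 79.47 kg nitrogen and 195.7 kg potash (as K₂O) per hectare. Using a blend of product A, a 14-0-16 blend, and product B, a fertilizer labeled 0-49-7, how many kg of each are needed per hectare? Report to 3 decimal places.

Per-hectare balance (a = product A, b = product B):
N: 0.14·a + 0·b = 79.47
K₂O: 0.16·a + 0.07·b = 195.7
Solving simultaneously: a = 567.6429, b = 1498.2449.

567.643 kg product A, 1498.245 kg product B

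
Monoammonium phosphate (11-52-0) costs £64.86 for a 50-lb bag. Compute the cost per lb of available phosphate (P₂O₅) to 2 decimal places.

£2.49 per lb P₂O₅

P₂O₅ in bag = 50 × 52% = 26 lb.
Cost per lb P₂O₅ = £64.86 / 26 = £2.4946.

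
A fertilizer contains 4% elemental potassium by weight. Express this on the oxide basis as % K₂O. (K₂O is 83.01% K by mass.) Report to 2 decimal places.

4.82% K₂O

%K₂O = 4 / 0.8301 = 4.8187%.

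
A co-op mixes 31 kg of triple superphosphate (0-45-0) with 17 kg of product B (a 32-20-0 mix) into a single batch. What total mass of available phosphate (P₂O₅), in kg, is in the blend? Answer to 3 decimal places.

17.350 kg P₂O₅

P₂O₅ mass = 45%×31 + 20%×17 = 17.35 kg.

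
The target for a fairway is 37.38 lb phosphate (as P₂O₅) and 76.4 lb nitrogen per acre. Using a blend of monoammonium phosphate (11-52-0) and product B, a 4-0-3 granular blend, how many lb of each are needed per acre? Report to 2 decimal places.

Let a = lb of monoammonium phosphate, b = lb of product B (per acre).
P₂O₅: 0.52·a + 0·b = 37.38
N: 0.11·a + 0.04·b = 76.4
Solving simultaneously: a = 71.8846, b = 1712.317.

71.88 lb monoammonium phosphate, 1712.32 lb product B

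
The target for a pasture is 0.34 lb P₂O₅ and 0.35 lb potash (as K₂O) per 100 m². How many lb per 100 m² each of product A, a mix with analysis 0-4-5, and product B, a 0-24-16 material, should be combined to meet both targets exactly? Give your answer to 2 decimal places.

Per-100 m² balance (a = product A, b = product B):
P₂O₅: 0.04·a + 0.24·b = 0.34
K₂O: 0.05·a + 0.16·b = 0.35
From row1: a = (0.34 − 0.24·b) / 0.04.
Into row2: 0.05·(0.34 − 0.24·b)/0.04 + 0.16·b = 0.35 → b = 0.535714, a = 5.28571.

5.29 lb product A, 0.54 lb product B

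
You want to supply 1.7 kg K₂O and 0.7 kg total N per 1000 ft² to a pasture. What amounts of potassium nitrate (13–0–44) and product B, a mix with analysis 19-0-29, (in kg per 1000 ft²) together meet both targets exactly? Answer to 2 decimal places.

With a, b = kg per 1000 ft² of potassium nitrate and product B:
K₂O: 0.44·a + 0.29·b = 1.7
N: 0.13·a + 0.19·b = 0.7
From row1: a = (1.7 − 0.29·b) / 0.44.
Into row2: 0.13·(1.7 − 0.29·b)/0.44 + 0.19·b = 0.7 → b = 1.89542, a = 2.61438.

2.61 kg potassium nitrate, 1.90 kg product B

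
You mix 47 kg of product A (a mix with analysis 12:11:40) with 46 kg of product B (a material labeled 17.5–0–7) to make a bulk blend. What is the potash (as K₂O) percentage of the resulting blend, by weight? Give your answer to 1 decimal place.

23.7% K₂O

Total mass = 47 + 46 = 93 kg.
K₂O mass = 40%×47 + 7%×46 = 22.02 kg.
% K₂O = 22.02 / 93 = 23.6774%.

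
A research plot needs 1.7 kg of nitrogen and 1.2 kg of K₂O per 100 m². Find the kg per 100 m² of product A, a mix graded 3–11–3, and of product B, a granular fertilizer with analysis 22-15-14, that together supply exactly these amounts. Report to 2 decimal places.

10.83 kg product A, 6.25 kg product B

Per-100 m² balance (a = product A, b = product B):
N: 0.03·a + 0.22·b = 1.7
K₂O: 0.03·a + 0.14·b = 1.2
From row1: a = (1.7 − 0.22·b) / 0.03.
Into row2: 0.03·(1.7 − 0.22·b)/0.03 + 0.14·b = 1.2 → b = 6.25, a = 10.8333.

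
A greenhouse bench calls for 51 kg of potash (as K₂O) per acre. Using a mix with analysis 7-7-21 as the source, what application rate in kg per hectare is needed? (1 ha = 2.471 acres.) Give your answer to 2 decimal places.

Product per acre = 51 / 21% = 242.857 kg.
Convert to per hectare: 242.857 × 2.471 = 600.1 kg.

600.10 kg of product per hectare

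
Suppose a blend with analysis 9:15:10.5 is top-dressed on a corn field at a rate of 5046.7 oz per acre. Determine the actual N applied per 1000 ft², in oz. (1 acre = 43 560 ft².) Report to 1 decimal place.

nitrogen per acre = 5046.7 × 9% = 454.203 oz.
Convert to per 1000 ft²: 454.203 × 0.0229568 = 10.4271 oz.

10.4 oz N per thousand sq ft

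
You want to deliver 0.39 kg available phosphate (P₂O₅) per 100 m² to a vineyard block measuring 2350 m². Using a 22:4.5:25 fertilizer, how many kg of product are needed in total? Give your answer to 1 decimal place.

Product per 100 m² = 0.39 / 4.5% = 8.66667 kg.
Total product = 8.66667 × 2350 / 100 = 203.667 kg.

203.7 kg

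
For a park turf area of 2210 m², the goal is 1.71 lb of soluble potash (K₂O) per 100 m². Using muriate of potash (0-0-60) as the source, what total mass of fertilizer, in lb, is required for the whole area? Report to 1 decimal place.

63.0 lb

Product per 100 m² = 1.71 / 60% = 2.85 lb.
Total product = 2.85 × 2210 / 100 = 62.985 lb.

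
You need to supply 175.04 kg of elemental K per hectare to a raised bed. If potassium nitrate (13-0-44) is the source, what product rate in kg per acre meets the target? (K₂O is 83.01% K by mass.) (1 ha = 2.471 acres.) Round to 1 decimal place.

As K₂O: 175.04 / 0.8301 = 210.866 kg per hectare.
Product per hectare = 210.866 / 44% = 479.241 kg.
Convert to per acre: 479.241 × 0.404694 = 193.946 kg.

193.9 kg of product per acre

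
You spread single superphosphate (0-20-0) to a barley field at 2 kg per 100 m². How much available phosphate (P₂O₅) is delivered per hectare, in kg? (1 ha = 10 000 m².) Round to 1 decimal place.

P₂O₅ per 100 m² = 2 × 20% = 0.4 kg.
Convert to per hectare: 0.4 × 100 = 40 kg.

40.0 kg P₂O₅ per hectare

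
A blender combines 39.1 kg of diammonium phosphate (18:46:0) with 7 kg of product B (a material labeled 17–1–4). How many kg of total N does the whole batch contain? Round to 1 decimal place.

8.2 kg N

N mass = 18%×39.1 + 17%×7 = 8.228 kg.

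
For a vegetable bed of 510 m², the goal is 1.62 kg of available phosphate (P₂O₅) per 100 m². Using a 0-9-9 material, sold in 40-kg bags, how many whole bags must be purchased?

3 bags

Product per 100 m² = 1.62 / 9% = 18 kg.
Total product = 18 × 510 / 100 = 91.8 kg.
Bags = ⌈91.8 / 40⌉ = 3.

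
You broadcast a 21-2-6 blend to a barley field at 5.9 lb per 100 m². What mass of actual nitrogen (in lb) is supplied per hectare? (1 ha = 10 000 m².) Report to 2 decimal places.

123.90 lb N per hectare

nitrogen per 100 m² = 5.9 × 21% = 1.239 lb.
Convert to per hectare: 1.239 × 100 = 123.9 lb.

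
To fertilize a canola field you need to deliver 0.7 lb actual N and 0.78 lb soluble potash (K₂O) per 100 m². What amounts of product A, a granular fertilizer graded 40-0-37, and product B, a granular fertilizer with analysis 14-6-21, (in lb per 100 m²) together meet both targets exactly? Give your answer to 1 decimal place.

Per-100 m² balance (a = product A, b = product B):
N: 0.4·a + 0.14·b = 0.7
K₂O: 0.37·a + 0.21·b = 0.78
From row1: a = (0.7 − 0.14·b) / 0.4.
Into row2: 0.37·(0.7 − 0.14·b)/0.4 + 0.21·b = 0.78 → b = 1.64596, a = 1.17391.

1.2 lb product A, 1.6 lb product B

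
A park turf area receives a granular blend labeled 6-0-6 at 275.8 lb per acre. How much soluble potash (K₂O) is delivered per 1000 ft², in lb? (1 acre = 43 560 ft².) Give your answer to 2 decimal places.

K₂O per acre = 275.8 × 6% = 16.548 lb.
Convert to per 1000 ft²: 16.548 × 0.0229568 = 0.37989 lb.

0.38 lb K₂O per thousand sq ft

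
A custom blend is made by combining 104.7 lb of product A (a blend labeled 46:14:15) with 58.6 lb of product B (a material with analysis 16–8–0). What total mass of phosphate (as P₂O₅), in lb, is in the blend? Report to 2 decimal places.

19.35 lb P₂O₅

P₂O₅ mass = 14%×104.7 + 8%×58.6 = 19.346 lb.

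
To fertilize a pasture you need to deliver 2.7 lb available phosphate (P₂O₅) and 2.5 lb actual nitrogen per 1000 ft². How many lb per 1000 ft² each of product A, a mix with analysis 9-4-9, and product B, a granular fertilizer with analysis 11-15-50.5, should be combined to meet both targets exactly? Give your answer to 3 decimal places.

With a, b = lb per 1000 ft² of product A and product B:
P₂O₅: 0.04·a + 0.15·b = 2.7
N: 0.09·a + 0.11·b = 2.5
Eliminate b: (row1) − 0.15/0.11·(row2) → -0.0827273·a = -0.709091, so a = 8.57143.
Then b = (2.5 − 0.09·8.57143) / 0.11 = 15.7143.

8.571 lb product A, 15.714 lb product B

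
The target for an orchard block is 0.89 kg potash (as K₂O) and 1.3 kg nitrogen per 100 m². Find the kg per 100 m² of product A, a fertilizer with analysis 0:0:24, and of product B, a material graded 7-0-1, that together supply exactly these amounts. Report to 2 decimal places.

2.93 kg product A, 18.57 kg product B

Per-100 m² balance (a = product A, b = product B):
K₂O: 0.24·a + 0.01·b = 0.89
N: 0·a + 0.07·b = 1.3
Solving simultaneously: a = 2.93452, b = 18.5714.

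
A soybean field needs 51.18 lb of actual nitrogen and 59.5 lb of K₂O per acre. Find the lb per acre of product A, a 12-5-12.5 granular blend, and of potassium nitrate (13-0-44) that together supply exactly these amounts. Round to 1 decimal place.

404.5 lb product A, 20.3 lb potassium nitrate

Per-acre balance (a = product A, b = potassium nitrate):
N: 0.12·a + 0.13·b = 51.18
K₂O: 0.125·a + 0.44·b = 59.5
Eliminate b: (row1) − 0.13/0.44·(row2) → 0.0830682·a = 33.6005, so a = 404.492.
Then b = (59.5 − 0.125·404.492) / 0.44 = 20.3146.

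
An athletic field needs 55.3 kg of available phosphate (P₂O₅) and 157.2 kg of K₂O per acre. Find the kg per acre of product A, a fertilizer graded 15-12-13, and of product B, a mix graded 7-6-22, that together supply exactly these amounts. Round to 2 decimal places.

Let a = kg of product A, b = kg of product B (per acre).
P₂O₅: 0.12·a + 0.06·b = 55.3
K₂O: 0.13·a + 0.22·b = 157.2
From row1: a = (55.3 − 0.06·b) / 0.12.
Into row2: 0.13·(55.3 − 0.06·b)/0.12 + 0.22·b = 157.2 → b = 627.688, a = 146.989.

146.99 kg product A, 627.69 kg product B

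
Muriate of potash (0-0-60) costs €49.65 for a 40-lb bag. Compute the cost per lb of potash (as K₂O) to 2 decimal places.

K₂O in bag = 40 × 60% = 24 lb.
Cost per lb K₂O = €49.65 / 24 = €2.0688.

€2.07 per lb K₂O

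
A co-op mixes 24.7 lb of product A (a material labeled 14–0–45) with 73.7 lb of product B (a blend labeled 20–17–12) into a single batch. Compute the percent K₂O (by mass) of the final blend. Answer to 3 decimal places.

Total mass = 24.7 + 73.7 = 98.4 lb.
K₂O mass = 45%×24.7 + 12%×73.7 = 19.959 lb.
% K₂O = 19.959 / 98.4 = 20.2835%.

20.284% K₂O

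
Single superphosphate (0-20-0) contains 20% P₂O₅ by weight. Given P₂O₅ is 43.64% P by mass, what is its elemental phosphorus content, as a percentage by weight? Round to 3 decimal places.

8.728% P

%P = 20 × 0.4364 = 8.728%.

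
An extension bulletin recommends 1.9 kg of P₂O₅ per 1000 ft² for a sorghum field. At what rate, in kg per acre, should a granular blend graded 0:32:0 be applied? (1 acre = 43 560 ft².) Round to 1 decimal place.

258.6 kg of product per acre

Product per 1000 ft² = 1.9 / 32% = 5.9375 kg.
Convert to per acre: 5.9375 × 43.56 = 258.637 kg.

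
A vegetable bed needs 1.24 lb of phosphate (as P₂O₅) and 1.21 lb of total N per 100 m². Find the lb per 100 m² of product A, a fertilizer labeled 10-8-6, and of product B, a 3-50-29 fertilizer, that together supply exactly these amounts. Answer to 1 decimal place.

With a, b = lb per 100 m² of product A and product B:
P₂O₅: 0.08·a + 0.5·b = 1.24
N: 0.1·a + 0.03·b = 1.21
Eliminate b: (row1) − 0.5/0.03·(row2) → -1.58667·a = -18.9267, so a = 11.9286.
Then b = (1.21 − 0.1·11.9286) / 0.03 = 0.571429.

11.9 lb product A, 0.6 lb product B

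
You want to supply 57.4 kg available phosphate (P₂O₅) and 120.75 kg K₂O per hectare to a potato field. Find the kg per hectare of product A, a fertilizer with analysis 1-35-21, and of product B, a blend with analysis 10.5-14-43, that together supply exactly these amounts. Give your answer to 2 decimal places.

64.22 kg product A, 249.45 kg product B

Let a = kg of product A, b = kg of product B (per hectare).
P₂O₅: 0.35·a + 0.14·b = 57.4
K₂O: 0.21·a + 0.43·b = 120.75
From row1: a = (57.4 − 0.14·b) / 0.35.
Into row2: 0.21·(57.4 − 0.14·b)/0.35 + 0.43·b = 120.75 → b = 249.451, a = 64.2197.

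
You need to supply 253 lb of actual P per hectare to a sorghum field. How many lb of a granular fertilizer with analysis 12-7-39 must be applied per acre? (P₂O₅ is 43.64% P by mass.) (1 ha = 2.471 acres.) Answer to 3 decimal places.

As P₂O₅: 253 / 0.4364 = 579.743 lb per hectare.
Product per hectare = 579.743 / 7% = 8282.05 lb.
Convert to per acre: 8282.05 × 0.404694 = 3351.6989 lb.

3351.699 lb of product per acre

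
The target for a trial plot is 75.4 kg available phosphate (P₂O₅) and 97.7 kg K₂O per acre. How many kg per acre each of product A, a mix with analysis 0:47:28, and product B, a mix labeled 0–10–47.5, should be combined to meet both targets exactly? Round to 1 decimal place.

133.4 kg product A, 127.1 kg product B

Let a = kg of product A, b = kg of product B (per acre).
P₂O₅: 0.47·a + 0.1·b = 75.4
K₂O: 0.28·a + 0.475·b = 97.7
Eliminate b: (row1) − 0.1/0.475·(row2) → 0.411053·a = 54.8316, so a = 133.393.
Then b = (97.7 − 0.28·133.393) / 0.475 = 127.052.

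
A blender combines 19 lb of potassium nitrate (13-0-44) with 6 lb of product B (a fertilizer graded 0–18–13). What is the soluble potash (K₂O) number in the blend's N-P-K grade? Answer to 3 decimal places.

Total mass = 19 + 6 = 25 lb.
K₂O mass = 44%×19 + 13%×6 = 9.14 lb.
% K₂O = 9.14 / 25 = 36.56%.

36.560% K₂O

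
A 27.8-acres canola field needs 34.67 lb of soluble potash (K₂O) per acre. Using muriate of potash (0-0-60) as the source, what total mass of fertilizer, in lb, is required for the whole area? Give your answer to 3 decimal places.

1606.377 lb

Product per acre = 34.67 / 60% = 57.7833 lb.
Total product = 57.7833 × 27.8 = 1606.3767 lb.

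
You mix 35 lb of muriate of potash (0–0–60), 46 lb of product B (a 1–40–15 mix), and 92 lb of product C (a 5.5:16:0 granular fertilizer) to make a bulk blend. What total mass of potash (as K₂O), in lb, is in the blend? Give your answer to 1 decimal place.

27.9 lb K₂O

K₂O mass = 60%×35 + 15%×46 + 0%×92 = 27.9 lb.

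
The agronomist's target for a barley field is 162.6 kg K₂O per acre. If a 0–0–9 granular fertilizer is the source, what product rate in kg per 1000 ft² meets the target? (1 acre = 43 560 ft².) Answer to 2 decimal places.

41.48 kg of product per thousand sq ft

Product per acre = 162.6 / 9% = 1806.67 kg.
Convert to per 1000 ft²: 1806.67 × 0.0229568 = 41.4754 kg.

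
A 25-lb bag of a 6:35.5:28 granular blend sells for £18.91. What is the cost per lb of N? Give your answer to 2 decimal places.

N in bag = 25 × 6% = 1.5 lb.
Cost per lb N = £18.91 / 1.5 = £12.6067.

£12.61 per lb N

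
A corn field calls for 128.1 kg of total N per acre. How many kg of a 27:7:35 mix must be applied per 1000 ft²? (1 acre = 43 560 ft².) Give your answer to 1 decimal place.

Product per acre = 128.1 / 27% = 474.444 kg.
Convert to per 1000 ft²: 474.444 × 0.0229568 = 10.8917 kg.

10.9 kg of product per thousand sq ft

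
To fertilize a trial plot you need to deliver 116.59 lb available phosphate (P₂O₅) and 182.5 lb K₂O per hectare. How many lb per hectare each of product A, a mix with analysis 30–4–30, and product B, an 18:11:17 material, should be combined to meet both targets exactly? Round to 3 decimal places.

9.721 lb product A, 1056.374 lb product B

Let a = lb of product A, b = lb of product B (per hectare).
P₂O₅: 0.04·a + 0.11·b = 116.59
K₂O: 0.3·a + 0.17·b = 182.5
Eliminate a: (row1) − 0.04/0.3·(row2) → 0.0873333·b = 92.2567, so b = 1056.37405.
Back-substitute: a = (116.59 − 0.11·1056.37405) / 0.04 = 9.72137.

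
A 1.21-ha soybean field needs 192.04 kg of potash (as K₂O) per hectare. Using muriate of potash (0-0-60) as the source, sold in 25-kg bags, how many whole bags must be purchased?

Product per hectare = 192.04 / 60% = 320.067 kg.
Total product = 320.067 × 1.21 = 387.281 kg.
Bags = ⌈387.281 / 25⌉ = 16.

16 bags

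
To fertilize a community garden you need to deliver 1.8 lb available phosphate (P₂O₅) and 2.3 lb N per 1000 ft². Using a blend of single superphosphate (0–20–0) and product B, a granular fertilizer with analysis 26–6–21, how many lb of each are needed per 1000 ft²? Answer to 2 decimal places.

6.35 lb single superphosphate, 8.85 lb product B

Per-1000 ft² balance (a = single superphosphate, b = product B):
P₂O₅: 0.2·a + 0.06·b = 1.8
N: 0·a + 0.26·b = 2.3
Solving simultaneously: a = 6.34615, b = 8.84615.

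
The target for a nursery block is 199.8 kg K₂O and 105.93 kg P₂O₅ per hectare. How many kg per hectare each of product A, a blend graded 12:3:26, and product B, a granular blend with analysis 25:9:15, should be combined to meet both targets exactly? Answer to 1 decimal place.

110.7 kg product A, 1140.1 kg product B

With a, b = kg per hectare of product A and product B:
K₂O: 0.26·a + 0.15·b = 199.8
P₂O₅: 0.03·a + 0.09·b = 105.93
Eliminate b: (row1) − 0.15/0.09·(row2) → 0.21·a = 23.25, so a = 110.714.
Then b = (105.93 − 0.03·110.714) / 0.09 = 1140.095.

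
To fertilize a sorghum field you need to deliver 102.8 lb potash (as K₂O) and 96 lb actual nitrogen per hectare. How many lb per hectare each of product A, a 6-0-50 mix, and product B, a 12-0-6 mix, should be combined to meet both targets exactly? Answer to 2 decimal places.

116.60 lb product A, 741.70 lb product B

With a, b = lb per hectare of product A and product B:
K₂O: 0.5·a + 0.06·b = 102.8
N: 0.06·a + 0.12·b = 96
From row1: a = (102.8 − 0.06·b) / 0.5.
Into row2: 0.06·(102.8 − 0.06·b)/0.5 + 0.12·b = 96 → b = 741.702, a = 116.596.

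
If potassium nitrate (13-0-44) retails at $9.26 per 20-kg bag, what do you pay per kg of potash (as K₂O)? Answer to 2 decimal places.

K₂O in bag = 20 × 44% = 8.8 kg.
Cost per kg K₂O = $9.26 / 8.8 = $1.0523.

$1.05 per kg K₂O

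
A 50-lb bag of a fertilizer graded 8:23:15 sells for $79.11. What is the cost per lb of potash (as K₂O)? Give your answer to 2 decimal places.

$10.55 per lb K₂O

K₂O in bag = 50 × 15% = 7.5 lb.
Cost per lb K₂O = $79.11 / 7.5 = $10.5480.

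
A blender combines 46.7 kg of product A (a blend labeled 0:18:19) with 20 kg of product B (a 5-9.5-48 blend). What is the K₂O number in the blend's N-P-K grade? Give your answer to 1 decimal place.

27.7% K₂O

Total mass = 46.7 + 20 = 66.7 kg.
K₂O mass = 19%×46.7 + 48%×20 = 18.473 kg.
% K₂O = 18.473 / 66.7 = 27.6957%.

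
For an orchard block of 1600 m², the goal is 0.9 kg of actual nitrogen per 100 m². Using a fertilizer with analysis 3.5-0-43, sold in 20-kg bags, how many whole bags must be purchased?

21 bags

Product per 100 m² = 0.9 / 3.5% = 25.7143 kg.
Total product = 25.7143 × 1600 / 100 = 411.429 kg.
Bags = ⌈411.429 / 20⌉ = 21.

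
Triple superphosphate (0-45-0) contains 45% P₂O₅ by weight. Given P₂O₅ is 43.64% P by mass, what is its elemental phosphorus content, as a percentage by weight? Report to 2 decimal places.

19.64% P

%P = 45 × 0.4364 = 19.638%.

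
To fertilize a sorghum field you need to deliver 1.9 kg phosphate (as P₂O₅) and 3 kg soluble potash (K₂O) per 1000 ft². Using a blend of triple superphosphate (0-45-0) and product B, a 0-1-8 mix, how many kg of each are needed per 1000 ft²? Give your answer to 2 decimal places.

3.39 kg triple superphosphate, 37.50 kg product B

Per-1000 ft² balance (a = triple superphosphate, b = product B):
P₂O₅: 0.45·a + 0.01·b = 1.9
K₂O: 0·a + 0.08·b = 3
Solving simultaneously: a = 3.38889, b = 37.5.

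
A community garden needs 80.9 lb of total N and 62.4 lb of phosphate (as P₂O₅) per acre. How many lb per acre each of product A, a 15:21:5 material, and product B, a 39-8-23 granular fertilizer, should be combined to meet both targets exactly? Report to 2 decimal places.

Per-acre balance (a = product A, b = product B):
N: 0.15·a + 0.39·b = 80.9
P₂O₅: 0.21·a + 0.08·b = 62.4
Eliminate a: (row1) − 0.15/0.21·(row2) → 0.332857·b = 36.3286, so b = 109.142.
Back-substitute: a = (80.9 − 0.39·109.142) / 0.15 = 255.565.

255.57 lb product A, 109.14 lb product B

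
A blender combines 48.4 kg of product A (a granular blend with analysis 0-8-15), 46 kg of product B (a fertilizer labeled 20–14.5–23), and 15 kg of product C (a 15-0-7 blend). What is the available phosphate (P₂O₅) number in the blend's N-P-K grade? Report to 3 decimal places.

9.636% P₂O₅

Total mass = 48.4 + 46 + 15 = 109.4 kg.
P₂O₅ mass = 8%×48.4 + 14.5%×46 + 0%×15 = 10.542 kg.
% P₂O₅ = 10.542 / 109.4 = 9.6362%.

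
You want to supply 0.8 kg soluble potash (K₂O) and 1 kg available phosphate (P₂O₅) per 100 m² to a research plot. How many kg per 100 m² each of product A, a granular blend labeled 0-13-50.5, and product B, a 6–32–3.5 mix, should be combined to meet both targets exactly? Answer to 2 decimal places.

1.41 kg product A, 2.55 kg product B

With a, b = kg per 100 m² of product A and product B:
K₂O: 0.505·a + 0.035·b = 0.8
P₂O₅: 0.13·a + 0.32·b = 1
Eliminate b: (row1) − 0.035/0.32·(row2) → 0.490781·a = 0.690625, so a = 1.4072.
Then b = (1 − 0.13·1.4072) / 0.32 = 2.55333.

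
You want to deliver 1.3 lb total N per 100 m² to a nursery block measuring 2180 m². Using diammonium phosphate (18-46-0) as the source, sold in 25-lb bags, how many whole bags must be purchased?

7 bags

Product per 100 m² = 1.3 / 18% = 7.22222 lb.
Total product = 7.22222 × 2180 / 100 = 157.444 lb.
Bags = ⌈157.444 / 25⌉ = 7.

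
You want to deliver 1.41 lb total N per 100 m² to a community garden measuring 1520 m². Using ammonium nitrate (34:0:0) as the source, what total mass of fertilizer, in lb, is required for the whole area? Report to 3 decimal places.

63.035 lb

Product per 100 m² = 1.41 / 34% = 4.14706 lb.
Total product = 4.14706 × 1520 / 100 = 63.0353 lb.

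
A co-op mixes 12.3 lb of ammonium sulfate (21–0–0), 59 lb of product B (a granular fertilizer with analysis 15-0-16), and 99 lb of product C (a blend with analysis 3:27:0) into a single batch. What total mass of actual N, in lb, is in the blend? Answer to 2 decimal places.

N mass = 21%×12.3 + 15%×59 + 3%×99 = 14.403 lb.

14.40 lb N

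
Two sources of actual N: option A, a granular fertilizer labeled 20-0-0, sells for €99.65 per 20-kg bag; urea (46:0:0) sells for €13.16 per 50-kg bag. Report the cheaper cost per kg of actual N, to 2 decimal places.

€0.57 per kg N (urea)

option A: N per bag = 20 × 20% = 4 kg; cost = 99.65 / 4 = €24.9125/kg N.
urea: N per bag = 50 × 46% = 23 kg; cost = 13.16 / 23 = €0.5722/kg N.
urea is cheaper.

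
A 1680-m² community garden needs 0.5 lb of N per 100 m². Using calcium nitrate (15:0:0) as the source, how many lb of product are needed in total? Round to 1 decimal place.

Product per 100 m² = 0.5 / 15% = 3.33333 lb.
Total product = 3.33333 × 1680 / 100 = 56 lb.

56.0 lb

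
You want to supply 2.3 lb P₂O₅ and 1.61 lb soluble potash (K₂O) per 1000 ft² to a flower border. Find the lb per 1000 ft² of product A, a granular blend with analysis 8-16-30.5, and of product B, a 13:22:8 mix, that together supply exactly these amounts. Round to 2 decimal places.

3.13 lb product A, 8.17 lb product B

Per-1000 ft² balance (a = product A, b = product B):
P₂O₅: 0.16·a + 0.22·b = 2.3
K₂O: 0.305·a + 0.08·b = 1.61
Eliminate a: (row1) − 0.16/0.305·(row2) → 0.178033·b = 1.45541, so b = 8.17495.
Back-substitute: a = (2.3 − 0.22·8.17495) / 0.16 = 3.13444.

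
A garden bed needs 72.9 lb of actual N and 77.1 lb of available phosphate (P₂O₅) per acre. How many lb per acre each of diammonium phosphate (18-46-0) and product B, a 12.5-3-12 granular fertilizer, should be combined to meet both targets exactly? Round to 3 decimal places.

143.004 lb diammonium phosphate, 377.274 lb product B

Let a = lb of diammonium phosphate, b = lb of product B (per acre).
N: 0.18·a + 0.125·b = 72.9
P₂O₅: 0.46·a + 0.03·b = 77.1
Eliminate a: (row1) − 0.18/0.46·(row2) → 0.113261·b = 42.7304, so b = 377.27447.
Back-substitute: a = (72.9 − 0.125·377.27447) / 0.18 = 143.0038.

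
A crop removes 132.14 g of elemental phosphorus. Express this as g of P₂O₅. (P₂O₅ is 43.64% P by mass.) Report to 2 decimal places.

P₂O₅ = 132.14 / 0.4364 = 302.796 g.

302.80 g P₂O₅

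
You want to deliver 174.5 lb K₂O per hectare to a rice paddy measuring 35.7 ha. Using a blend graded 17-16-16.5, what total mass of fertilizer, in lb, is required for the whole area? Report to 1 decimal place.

37755.5 lb

Product per hectare = 174.5 / 16.5% = 1057.58 lb.
Total product = 1057.58 × 35.7 = 37755.45 lb.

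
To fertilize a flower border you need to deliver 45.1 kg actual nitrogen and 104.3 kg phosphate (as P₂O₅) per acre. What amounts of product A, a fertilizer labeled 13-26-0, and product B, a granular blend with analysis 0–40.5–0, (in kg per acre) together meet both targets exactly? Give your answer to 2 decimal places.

346.92 kg product A, 34.81 kg product B

Per-acre balance (a = product A, b = product B):
N: 0.13·a + 0·b = 45.1
P₂O₅: 0.26·a + 0.405·b = 104.3
Eliminate b: (row1) − 0/0.405·(row2) → 0.13·a = 45.1, so a = 346.923.
Then b = (104.3 − 0.26·346.923) / 0.405 = 34.8148.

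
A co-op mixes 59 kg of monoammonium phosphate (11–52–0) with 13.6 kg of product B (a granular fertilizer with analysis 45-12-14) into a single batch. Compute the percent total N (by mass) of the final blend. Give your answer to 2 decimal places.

17.37% N

Total mass = 59 + 13.6 = 72.6 kg.
N mass = 11%×59 + 45%×13.6 = 12.61 kg.
% N = 12.61 / 72.6 = 17.3691%.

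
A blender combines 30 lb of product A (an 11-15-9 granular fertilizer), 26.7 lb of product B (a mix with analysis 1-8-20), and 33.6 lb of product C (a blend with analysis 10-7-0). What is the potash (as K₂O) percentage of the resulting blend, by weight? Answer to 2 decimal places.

Total mass = 30 + 26.7 + 33.6 = 90.3 lb.
K₂O mass = 9%×30 + 20%×26.7 + 0%×33.6 = 8.04 lb.
% K₂O = 8.04 / 90.3 = 8.90365%.

8.90% K₂O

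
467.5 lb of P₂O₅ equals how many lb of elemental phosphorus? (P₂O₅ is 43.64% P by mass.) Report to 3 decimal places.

P = 467.5 × 0.4364 = 204.017 lb.

204.017 lb P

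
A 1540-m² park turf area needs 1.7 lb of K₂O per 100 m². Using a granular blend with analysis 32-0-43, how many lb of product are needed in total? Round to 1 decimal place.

60.9 lb

Product per 100 m² = 1.7 / 43% = 3.95349 lb.
Total product = 3.95349 × 1540 / 100 = 60.8837 lb.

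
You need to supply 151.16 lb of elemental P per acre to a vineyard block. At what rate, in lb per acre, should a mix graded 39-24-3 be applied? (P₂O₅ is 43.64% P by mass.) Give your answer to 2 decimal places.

As P₂O₅: 151.16 / 0.4364 = 346.379 lb per acre.
Product per acre = 346.379 / 24% = 1443.248 lb.

1443.25 lb of product per acre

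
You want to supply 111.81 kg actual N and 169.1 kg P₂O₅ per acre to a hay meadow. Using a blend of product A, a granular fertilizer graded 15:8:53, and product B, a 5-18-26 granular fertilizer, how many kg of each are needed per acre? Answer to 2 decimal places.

Per-acre balance (a = product A, b = product B):
N: 0.15·a + 0.05·b = 111.81
P₂O₅: 0.08·a + 0.18·b = 169.1
Eliminate a: (row1) − 0.15/0.08·(row2) → -0.2875·b = -205.252, so b = 713.922.
Back-substitute: a = (111.81 − 0.05·713.922) / 0.15 = 507.426.

507.43 kg product A, 713.92 kg product B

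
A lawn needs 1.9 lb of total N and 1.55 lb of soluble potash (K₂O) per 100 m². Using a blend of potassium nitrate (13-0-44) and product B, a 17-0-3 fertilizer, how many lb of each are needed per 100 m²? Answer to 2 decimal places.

Let a = lb of potassium nitrate, b = lb of product B (per 100 m²).
N: 0.13·a + 0.17·b = 1.9
K₂O: 0.44·a + 0.03·b = 1.55
Eliminate b: (row1) − 0.17/0.03·(row2) → -2.36333·a = -6.88333, so a = 2.91255.
Then b = (1.55 − 0.44·2.91255) / 0.03 = 8.94922.

2.91 lb potassium nitrate, 8.95 lb product B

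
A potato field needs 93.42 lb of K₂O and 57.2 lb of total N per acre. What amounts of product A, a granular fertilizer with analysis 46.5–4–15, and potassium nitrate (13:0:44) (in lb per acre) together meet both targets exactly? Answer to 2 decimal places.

Let a = lb of product A, b = lb of potassium nitrate (per acre).
K₂O: 0.15·a + 0.44·b = 93.42
N: 0.465·a + 0.13·b = 57.2
Solving simultaneously: a = 70.3587, b = 188.332.

70.36 lb product A, 188.33 lb potassium nitrate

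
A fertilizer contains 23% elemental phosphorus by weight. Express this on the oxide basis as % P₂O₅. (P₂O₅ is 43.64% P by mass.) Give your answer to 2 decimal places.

%P₂O₅ = 23 / 0.4364 = 52.7039%.

52.70% P₂O₅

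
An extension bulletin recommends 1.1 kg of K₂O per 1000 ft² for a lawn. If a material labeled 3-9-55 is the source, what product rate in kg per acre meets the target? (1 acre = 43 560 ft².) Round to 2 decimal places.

87.12 kg of product per acre

Product per 1000 ft² = 1.1 / 55% = 2 kg.
Convert to per acre: 2 × 43.56 = 87.12 kg.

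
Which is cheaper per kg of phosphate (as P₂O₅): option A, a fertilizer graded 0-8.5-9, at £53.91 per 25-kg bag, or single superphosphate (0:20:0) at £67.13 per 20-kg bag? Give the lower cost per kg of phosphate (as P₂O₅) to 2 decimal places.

option A: P₂O₅ per bag = 25 × 8.5% = 2.125 kg; cost = 53.91 / 2.125 = £25.3694/kg P₂O₅.
single superphosphate: P₂O₅ per bag = 20 × 20% = 4 kg; cost = 67.13 / 4 = £16.7825/kg P₂O₅.
single superphosphate is cheaper.

£16.78 per kg P₂O₅ (single superphosphate)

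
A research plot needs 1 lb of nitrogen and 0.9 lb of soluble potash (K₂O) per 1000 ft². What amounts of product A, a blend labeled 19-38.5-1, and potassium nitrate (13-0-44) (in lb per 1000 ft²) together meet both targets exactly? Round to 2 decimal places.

3.92 lb product A, 1.96 lb potassium nitrate

Let a = lb of product A, b = lb of potassium nitrate (per 1000 ft²).
N: 0.19·a + 0.13·b = 1
K₂O: 0.01·a + 0.44·b = 0.9
Eliminate a: (row1) − 0.19/0.01·(row2) → -8.23·b = -16.1, so b = 1.95626.
Back-substitute: a = (1 − 0.13·1.95626) / 0.19 = 3.92467.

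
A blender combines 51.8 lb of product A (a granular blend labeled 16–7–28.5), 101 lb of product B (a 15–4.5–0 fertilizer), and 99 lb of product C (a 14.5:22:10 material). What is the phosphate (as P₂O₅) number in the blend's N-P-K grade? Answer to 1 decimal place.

Total mass = 51.8 + 101 + 99 = 251.8 lb.
P₂O₅ mass = 7%×51.8 + 4.5%×101 + 22%×99 = 29.951 lb.
% P₂O₅ = 29.951 / 251.8 = 11.8948%.

11.9% P₂O₅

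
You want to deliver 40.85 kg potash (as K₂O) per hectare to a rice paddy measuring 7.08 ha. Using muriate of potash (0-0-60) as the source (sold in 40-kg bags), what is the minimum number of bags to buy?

13 bags

Product per hectare = 40.85 / 60% = 68.0833 kg.
Total product = 68.0833 × 7.08 = 482.03 kg.
Bags = ⌈482.03 / 40⌉ = 13.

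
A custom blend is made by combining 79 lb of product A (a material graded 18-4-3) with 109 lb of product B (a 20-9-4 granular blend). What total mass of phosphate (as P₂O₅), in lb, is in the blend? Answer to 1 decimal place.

P₂O₅ mass = 4%×79 + 9%×109 = 12.97 lb.

13.0 lb P₂O₅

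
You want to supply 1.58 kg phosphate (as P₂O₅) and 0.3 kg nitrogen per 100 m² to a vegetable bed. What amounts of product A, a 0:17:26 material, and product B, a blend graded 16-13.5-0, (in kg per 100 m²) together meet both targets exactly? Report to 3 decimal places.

7.805 kg product A, 1.875 kg product B

Let a = kg of product A, b = kg of product B (per 100 m²).
P₂O₅: 0.17·a + 0.135·b = 1.58
N: 0·a + 0.16·b = 0.3
Solving simultaneously: a = 7.80515, b = 1.875.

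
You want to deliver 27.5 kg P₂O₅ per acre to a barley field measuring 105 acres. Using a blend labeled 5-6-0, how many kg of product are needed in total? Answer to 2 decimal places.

Product per acre = 27.5 / 6% = 458.333 kg.
Total product = 458.333 × 105 = 48125 kg.

48125.00 kg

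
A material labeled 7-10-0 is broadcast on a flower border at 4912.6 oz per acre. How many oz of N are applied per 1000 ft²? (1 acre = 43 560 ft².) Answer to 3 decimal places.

nitrogen per acre = 4912.6 × 7% = 343.882 oz.
Convert to per 1000 ft²: 343.882 × 0.0229568 = 7.89444 oz.

7.894 oz N per thousand sq ft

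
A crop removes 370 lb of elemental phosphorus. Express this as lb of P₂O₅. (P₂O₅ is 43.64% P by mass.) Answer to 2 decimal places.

847.85 lb P₂O₅

P₂O₅ = 370 / 0.4364 = 847.846 lb.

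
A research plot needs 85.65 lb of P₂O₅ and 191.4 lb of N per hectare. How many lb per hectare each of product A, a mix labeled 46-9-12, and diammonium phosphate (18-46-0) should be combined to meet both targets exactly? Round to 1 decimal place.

With a, b = lb per hectare of product A and diammonium phosphate:
P₂O₅: 0.09·a + 0.46·b = 85.65
N: 0.46·a + 0.18·b = 191.4
Eliminate b: (row1) − 0.46/0.18·(row2) → -1.08556·a = -403.483, so a = 371.684.
Then b = (191.4 − 0.46·371.684) / 0.18 = 113.475.

371.7 lb product A, 113.5 lb diammonium phosphate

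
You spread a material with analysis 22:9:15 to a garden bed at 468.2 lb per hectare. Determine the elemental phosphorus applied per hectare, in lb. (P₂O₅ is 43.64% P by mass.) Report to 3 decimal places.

18.389 lb P per hectare

P₂O₅ per hectare = 468.2 × 9% = 42.138 lb.
Elemental P = 42.138 × 0.4364 = 18.38902 lb per hectare.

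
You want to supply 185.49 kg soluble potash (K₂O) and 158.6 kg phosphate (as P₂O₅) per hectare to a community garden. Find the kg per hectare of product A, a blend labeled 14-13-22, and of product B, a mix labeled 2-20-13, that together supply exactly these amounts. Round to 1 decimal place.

With a, b = kg per hectare of product A and product B:
K₂O: 0.22·a + 0.13·b = 185.49
P₂O₅: 0.13·a + 0.2·b = 158.6
Eliminate a: (row1) − 0.22/0.13·(row2) → -0.208462·b = -82.91, so b = 397.723.
Back-substitute: a = (185.49 − 0.13·397.723) / 0.22 = 608.118.

608.1 kg product A, 397.7 kg product B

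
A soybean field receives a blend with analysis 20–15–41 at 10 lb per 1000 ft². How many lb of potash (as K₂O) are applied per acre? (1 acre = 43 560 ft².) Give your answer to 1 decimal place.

K₂O per 1000 ft² = 10 × 41% = 4.1 lb.
Convert to per acre: 4.1 × 43.56 = 178.596 lb.

178.6 lb K₂O per acre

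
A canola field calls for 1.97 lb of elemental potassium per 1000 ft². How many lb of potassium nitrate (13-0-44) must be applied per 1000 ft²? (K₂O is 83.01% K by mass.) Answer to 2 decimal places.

As K₂O: 1.97 / 0.8301 = 2.37321 lb per 1000 ft².
Product per 1000 ft² = 2.37321 / 44% = 5.39365 lb.

5.39 lb of product per thousand sq ft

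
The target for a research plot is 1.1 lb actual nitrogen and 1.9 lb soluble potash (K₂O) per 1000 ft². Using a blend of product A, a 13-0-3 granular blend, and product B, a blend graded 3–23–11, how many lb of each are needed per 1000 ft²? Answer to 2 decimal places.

4.78 lb product A, 15.97 lb product B

With a, b = lb per 1000 ft² of product A and product B:
N: 0.13·a + 0.03·b = 1.1
K₂O: 0.03·a + 0.11·b = 1.9
Eliminate b: (row1) − 0.03/0.11·(row2) → 0.121818·a = 0.581818, so a = 4.77612.
Then b = (1.9 − 0.03·4.77612) / 0.11 = 15.9701.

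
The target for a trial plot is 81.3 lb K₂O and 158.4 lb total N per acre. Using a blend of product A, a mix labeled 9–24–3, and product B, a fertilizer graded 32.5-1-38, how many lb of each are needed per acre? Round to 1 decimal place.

With a, b = lb per acre of product A and product B:
K₂O: 0.03·a + 0.38·b = 81.3
N: 0.09·a + 0.325·b = 158.4
Solving simultaneously: a = 1381.17, b = 104.908.

1381.2 lb product A, 104.9 lb product B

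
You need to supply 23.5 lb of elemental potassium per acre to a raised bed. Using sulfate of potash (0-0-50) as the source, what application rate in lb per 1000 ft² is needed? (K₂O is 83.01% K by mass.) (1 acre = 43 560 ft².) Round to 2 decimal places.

1.30 lb of product per thousand sq ft

As K₂O: 23.5 / 0.8301 = 28.3098 lb per acre.
Product per acre = 28.3098 / 50% = 56.6197 lb.
Convert to per 1000 ft²: 56.6197 × 0.0229568 = 1.29981 lb.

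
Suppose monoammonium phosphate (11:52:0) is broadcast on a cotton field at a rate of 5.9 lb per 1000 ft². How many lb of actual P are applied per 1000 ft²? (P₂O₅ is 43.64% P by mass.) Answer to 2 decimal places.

P₂O₅ per 1000 ft² = 5.9 × 52% = 3.068 lb.
Elemental P = 3.068 × 0.4364 = 1.33888 lb per 1000 ft².

1.34 lb P per thousand sq ft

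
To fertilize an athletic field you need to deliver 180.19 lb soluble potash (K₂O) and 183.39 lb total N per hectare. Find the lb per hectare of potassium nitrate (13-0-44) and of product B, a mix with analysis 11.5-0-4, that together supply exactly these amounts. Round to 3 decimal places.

294.851 lb potassium nitrate, 1261.385 lb product B

Let a = lb of potassium nitrate, b = lb of product B (per hectare).
K₂O: 0.44·a + 0.04·b = 180.19
N: 0.13·a + 0.115·b = 183.39
Eliminate a: (row1) − 0.44/0.13·(row2) → -0.349231·b = -440.515, so b = 1261.38546.
Back-substitute: a = (180.19 − 0.04·1261.38546) / 0.44 = 294.8513.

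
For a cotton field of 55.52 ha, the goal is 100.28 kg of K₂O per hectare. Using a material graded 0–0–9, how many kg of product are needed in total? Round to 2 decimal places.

Product per hectare = 100.28 / 9% = 1114.22 kg.
Total product = 1114.22 × 55.52 = 61861.618 kg.

61861.62 kg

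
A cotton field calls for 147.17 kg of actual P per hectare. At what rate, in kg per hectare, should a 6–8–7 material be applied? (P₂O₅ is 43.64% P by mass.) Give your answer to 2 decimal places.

As P₂O₅: 147.17 / 0.4364 = 337.236 kg per hectare.
Product per hectare = 337.236 / 8% = 4215.456 kg.

4215.46 kg of product per hectare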